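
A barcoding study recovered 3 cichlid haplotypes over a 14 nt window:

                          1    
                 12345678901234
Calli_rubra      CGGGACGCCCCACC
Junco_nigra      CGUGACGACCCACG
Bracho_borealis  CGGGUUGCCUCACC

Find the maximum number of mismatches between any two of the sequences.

Pairwise Hamming distances:
  Calli_rubra vs Junco_nigra: 3
  Calli_rubra vs Bracho_borealis: 3
  Junco_nigra vs Bracho_borealis: 6
The largest is 6, between Junco_nigra and Bracho_borealis.

6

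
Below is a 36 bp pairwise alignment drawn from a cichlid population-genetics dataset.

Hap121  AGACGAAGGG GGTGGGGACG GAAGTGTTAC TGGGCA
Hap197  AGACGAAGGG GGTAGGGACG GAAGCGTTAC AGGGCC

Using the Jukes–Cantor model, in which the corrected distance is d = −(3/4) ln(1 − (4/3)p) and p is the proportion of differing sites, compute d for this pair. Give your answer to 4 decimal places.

The sequences differ at positions 14 (G/A), 25 (T/C), 31 (T/A), 36 (A/C).
p = 4/36 = 0.111111.
d = −0.75 · ln(1 − (4/3)·0.111111) = −0.75 · ln(0.851852) = −0.75 · (-0.160342) = 0.1203.

0.1203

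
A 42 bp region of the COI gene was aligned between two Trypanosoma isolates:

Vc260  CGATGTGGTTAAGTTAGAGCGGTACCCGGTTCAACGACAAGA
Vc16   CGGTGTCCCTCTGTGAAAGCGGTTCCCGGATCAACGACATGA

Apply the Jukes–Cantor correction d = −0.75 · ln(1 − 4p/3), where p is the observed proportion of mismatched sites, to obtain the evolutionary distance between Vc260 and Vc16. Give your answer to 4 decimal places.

Differing sites — 3:A/G; 7:G/C; 8:G/C; 9:T/C; 11:A/C; 12:A/T; 15:T/G; 17:G/A; 24:A/T; 30:T/A; 40:A/T.
p = 11/42 = 0.261905.
d = −0.75 · ln(1 − (4/3)·0.261905) = −0.75 · ln(0.650793) = −0.75 · (-0.429564) = 0.3222.

0.3222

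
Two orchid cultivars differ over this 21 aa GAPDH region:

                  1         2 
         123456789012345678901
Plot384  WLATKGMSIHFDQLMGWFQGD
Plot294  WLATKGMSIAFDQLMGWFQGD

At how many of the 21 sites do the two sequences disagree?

The sequences differ at position 10 (H/A).
That gives 1 mismatch out of 21 aligned sites, so the Hamming distance is 1.

1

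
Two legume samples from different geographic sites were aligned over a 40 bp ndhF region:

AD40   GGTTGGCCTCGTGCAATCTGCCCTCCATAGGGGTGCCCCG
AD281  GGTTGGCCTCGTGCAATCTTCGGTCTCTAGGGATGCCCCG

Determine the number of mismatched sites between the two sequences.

6

The sequences differ at positions 20 (G/T), 22 (C/G), 23 (C/G), 26 (C/T), 27 (A/C), 33 (G/A).
That gives 6 mismatches out of 40 aligned sites, so the Hamming distance is 6.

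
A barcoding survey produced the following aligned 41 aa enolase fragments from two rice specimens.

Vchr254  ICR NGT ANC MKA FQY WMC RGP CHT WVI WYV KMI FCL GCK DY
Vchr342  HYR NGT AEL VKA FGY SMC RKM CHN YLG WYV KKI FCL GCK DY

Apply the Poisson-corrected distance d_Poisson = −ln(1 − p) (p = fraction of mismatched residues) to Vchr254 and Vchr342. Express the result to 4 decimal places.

Differing sites — 1:I/H; 2:C/Y; 8:N/E; 9:C/L; 10:M/V; 14:Q/G; 16:W/S; 20:G/K; 21:P/M; 24:T/N; 25:W/Y; 26:V/L; 27:I/G; 32:M/K.
p = 14/41 = 0.341463.
d = −ln(1 − 0.341463) = −ln(0.658537) = 0.4177.

0.4177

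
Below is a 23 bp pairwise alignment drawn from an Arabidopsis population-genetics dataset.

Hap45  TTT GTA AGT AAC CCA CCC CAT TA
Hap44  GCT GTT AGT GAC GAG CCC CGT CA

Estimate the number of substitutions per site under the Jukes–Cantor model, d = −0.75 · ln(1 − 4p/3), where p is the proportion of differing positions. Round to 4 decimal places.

Differing sites — 1:T/G; 2:T/C; 6:A/T; 10:A/G; 13:C/G; 14:C/A; 15:A/G; 20:A/G; 22:T/C.
p = 9/23 = 0.391304.
d = −0.75 · ln(1 − (4/3)·0.391304) = −0.75 · ln(0.478261) = −0.75 · (-0.737599) = 0.5532.

0.5532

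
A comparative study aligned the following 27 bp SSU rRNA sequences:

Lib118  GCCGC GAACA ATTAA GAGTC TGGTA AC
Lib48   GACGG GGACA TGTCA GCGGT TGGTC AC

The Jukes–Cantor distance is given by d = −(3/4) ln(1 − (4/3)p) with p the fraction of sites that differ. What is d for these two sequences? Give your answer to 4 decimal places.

The sequences differ at positions 2 (C/A), 5 (C/G), 7 (A/G), 11 (A/T), 12 (T/G), 14 (A/C), 17 (A/C), 19 (T/G), 20 (C/T), 25 (A/C).
p = 10/27 = 0.370370.
d = −0.75 · ln(1 − (4/3)·0.370370) = −0.75 · ln(0.506173) = −0.75 · (-0.680877) = 0.5107.

0.5107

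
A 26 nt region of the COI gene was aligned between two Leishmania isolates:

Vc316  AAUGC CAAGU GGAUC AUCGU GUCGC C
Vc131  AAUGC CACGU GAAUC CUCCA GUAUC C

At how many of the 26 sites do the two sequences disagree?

7

Differing sites — 8:A/C; 12:G/A; 16:A/C; 19:G/C; 20:U/A; 23:C/A; 24:G/U.
That gives 7 mismatches out of 26 aligned sites, so the Hamming distance is 7.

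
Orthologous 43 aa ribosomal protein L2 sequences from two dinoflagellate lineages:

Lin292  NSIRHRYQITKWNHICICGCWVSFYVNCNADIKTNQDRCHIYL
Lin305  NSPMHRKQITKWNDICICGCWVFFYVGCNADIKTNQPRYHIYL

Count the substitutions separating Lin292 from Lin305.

Mismatches occur at site 3 (I→P), site 4 (R→M), site 7 (Y→K), site 14 (H→D), site 23 (S→F), site 27 (N→G), site 37 (D→P), site 39 (C→Y).
That gives 8 mismatches out of 43 aligned sites, so the Hamming distance is 8.

8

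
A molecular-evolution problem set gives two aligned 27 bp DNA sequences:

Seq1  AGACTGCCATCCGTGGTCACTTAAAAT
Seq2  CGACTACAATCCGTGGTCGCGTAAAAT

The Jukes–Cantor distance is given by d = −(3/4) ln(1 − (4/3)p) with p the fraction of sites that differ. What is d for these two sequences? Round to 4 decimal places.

0.2127

The sequences differ at positions 1 (A/C), 6 (G/A), 8 (C/A), 19 (A/G), 21 (T/G).
p = 5/27 = 0.185185.
d = −0.75 · ln(1 − (4/3)·0.185185) = −0.75 · ln(0.753087) = −0.75 · (-0.283575) = 0.2127.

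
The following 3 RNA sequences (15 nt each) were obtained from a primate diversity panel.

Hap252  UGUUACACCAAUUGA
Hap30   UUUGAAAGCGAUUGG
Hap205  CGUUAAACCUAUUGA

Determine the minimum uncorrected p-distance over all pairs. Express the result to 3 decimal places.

Pairwise Hamming distances:
  Hap252 vs Hap30: 6
  Hap252 vs Hap205: 3
  Hap30 vs Hap205: 6
The smallest is 3 mismatches, between Hap252 and Hap205; p = 3/15 = 0.200.

0.200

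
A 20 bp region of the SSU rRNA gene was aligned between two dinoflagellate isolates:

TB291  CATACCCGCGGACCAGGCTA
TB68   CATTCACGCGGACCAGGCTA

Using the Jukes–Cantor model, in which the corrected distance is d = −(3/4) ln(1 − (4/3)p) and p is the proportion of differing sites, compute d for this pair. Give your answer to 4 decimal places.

Differing sites — 4:A/T; 6:C/A.
p = 2/20 = 0.100000.
d = −0.75 · ln(1 − (4/3)·0.100000) = −0.75 · ln(0.866667) = −0.75 · (-0.143100) = 0.1073.

0.1073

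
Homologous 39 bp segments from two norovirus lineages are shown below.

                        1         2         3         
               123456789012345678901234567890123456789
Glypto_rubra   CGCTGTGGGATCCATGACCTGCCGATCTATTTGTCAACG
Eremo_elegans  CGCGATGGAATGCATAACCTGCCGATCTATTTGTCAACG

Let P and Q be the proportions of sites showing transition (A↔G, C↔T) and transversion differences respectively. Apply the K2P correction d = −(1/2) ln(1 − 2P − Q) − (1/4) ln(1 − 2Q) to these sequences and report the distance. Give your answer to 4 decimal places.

The sequences differ at positions 4 (T/G, transversion), 5 (G/A, transition), 9 (G/A, transition), 12 (C/G, transversion), 16 (G/A, transition).
Of the 5 differences, 3 transitions and 2 transversions over 39 sites: P = 3/39 = 0.076923, Q = 2/39 = 0.051282.
d = −0.5·ln(0.794872) − 0.25·ln(0.897436) = −0.5·(-0.229574) − 0.25·(-0.108213) = 0.1418.

0.1418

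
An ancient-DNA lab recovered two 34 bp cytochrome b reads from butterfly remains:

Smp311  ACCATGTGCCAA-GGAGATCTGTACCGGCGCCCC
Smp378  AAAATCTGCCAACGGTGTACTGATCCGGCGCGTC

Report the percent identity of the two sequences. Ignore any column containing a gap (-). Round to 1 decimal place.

Excluding the 1 gap column leaves 33 comparable sites.
The sequences differ at positions 2 (C/A), 3 (C/A), 6 (G/C), 16 (A/T), 18 (A/T), 19 (T/A), 23 (T/A), 24 (A/T), 32 (C/G), 33 (C/T).
23 of the 33 comparable sites match, so the percent identity is 23/33 × 100 = 69.7%.

69.7%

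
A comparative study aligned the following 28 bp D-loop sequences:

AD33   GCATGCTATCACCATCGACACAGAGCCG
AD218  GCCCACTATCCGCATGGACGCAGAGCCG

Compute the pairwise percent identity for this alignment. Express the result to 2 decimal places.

75.00%

The sequences differ at positions 3 (A/C), 4 (T/C), 5 (G/A), 11 (A/C), 12 (C/G), 16 (C/G), 20 (A/G).
21 of the 28 sites match, so the percent identity is 21/28 × 100 = 75.00%.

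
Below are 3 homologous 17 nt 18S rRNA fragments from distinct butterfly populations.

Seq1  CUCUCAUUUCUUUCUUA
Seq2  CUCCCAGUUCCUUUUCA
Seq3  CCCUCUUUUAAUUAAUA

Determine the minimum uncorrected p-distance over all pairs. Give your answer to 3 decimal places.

Pairwise Hamming distances:
  Seq1 vs Seq2: 5
  Seq1 vs Seq3: 6
  Seq2 vs Seq3: 9
The smallest is 5 mismatches, between Seq1 and Seq2; p = 5/17 = 0.294.

0.294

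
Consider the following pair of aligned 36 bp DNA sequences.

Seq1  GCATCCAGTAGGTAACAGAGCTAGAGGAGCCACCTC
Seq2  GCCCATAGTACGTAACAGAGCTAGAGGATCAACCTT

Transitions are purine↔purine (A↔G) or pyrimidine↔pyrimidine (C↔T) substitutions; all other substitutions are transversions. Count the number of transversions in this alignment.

5

Differing sites — 3:A/C (Tv); 4:T/C (Ti); 5:C/A (Tv); 6:C/T (Ti); 11:G/C (Tv); 29:G/T (Tv); 31:C/A (Tv); 36:C/T (Ti).
Of the 8 differences, 3 transitions and 5 transversions, so the answer is 5.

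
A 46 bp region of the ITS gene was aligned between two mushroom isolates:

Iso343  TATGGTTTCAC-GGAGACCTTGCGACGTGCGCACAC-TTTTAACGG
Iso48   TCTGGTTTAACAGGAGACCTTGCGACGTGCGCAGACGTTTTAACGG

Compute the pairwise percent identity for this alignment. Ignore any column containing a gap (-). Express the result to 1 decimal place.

93.2%

Excluding the 2 gap columns leaves 44 comparable sites.
Mismatches occur at site 2 (A/C), site 9 (C/A), site 34 (C/G).
41 of the 44 comparable sites match, so the percent identity is 41/44 × 100 = 93.2%.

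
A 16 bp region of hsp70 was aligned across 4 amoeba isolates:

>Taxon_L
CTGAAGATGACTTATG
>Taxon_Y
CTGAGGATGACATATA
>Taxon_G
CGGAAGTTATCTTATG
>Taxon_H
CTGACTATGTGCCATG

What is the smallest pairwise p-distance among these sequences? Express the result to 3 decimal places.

Pairwise Hamming distances:
  Taxon_L vs Taxon_Y: 3
  Taxon_L vs Taxon_G: 4
  Taxon_L vs Taxon_H: 6
  Taxon_Y vs Taxon_G: 7
  Taxon_Y vs Taxon_H: 7
  Taxon_G vs Taxon_H: 8
The smallest is 3 mismatches, between Taxon_L and Taxon_Y; p = 3/16 = 0.188.

0.188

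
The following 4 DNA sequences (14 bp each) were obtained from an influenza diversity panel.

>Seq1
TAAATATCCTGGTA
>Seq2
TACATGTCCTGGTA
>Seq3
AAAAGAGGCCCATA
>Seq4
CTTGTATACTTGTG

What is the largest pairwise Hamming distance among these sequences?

11

Pairwise Hamming distances:
  Seq1 vs Seq2: 2
  Seq1 vs Seq3: 7
  Seq1 vs Seq4: 7
  Seq2 vs Seq3: 9
  Seq2 vs Seq4: 8
  Seq3 vs Seq4: 11
The largest is 11, between Seq3 and Seq4.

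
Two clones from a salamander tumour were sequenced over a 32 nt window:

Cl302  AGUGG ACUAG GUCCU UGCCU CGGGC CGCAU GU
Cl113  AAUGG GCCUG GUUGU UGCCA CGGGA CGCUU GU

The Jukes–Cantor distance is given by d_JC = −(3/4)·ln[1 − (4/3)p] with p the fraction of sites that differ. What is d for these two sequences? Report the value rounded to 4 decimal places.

0.3525

Differing sites — 2:G/A; 6:A/G; 8:U/C; 9:A/U; 13:C/U; 14:C/G; 20:U/A; 25:C/A; 29:A/U.
p = 9/32 = 0.281250.
d = −0.75 · ln(1 − (4/3)·0.281250) = −0.75 · ln(0.625000) = −0.75 · (-0.470004) = 0.3525.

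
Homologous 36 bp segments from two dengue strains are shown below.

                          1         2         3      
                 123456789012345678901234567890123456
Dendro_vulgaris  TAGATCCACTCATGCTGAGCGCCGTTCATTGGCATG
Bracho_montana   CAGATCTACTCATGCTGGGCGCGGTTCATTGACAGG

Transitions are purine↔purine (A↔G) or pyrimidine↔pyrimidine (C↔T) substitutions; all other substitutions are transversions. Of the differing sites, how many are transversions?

2

Mismatches occur at site 1 (T→C, transition), site 7 (C→T, transition), site 18 (A→G, transition), site 23 (C→G, transversion), site 32 (G→A, transition), site 35 (T→G, transversion).
Of the 6 differences, 4 transitions and 2 transversions, so the answer is 2.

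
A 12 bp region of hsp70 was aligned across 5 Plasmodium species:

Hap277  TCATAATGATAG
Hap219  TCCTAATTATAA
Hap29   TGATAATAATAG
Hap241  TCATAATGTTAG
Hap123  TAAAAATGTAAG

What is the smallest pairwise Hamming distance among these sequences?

Pairwise Hamming distances:
  Hap277 vs Hap219: 3
  Hap277 vs Hap29: 2
  Hap277 vs Hap241: 1
  Hap277 vs Hap123: 4
  Hap219 vs Hap29: 4
  Hap219 vs Hap241: 4
  Hap219 vs Hap123: 7
  Hap29 vs Hap241: 3
  Hap29 vs Hap123: 5
  Hap241 vs Hap123: 3
The smallest is 1, between Hap277 and Hap241.

1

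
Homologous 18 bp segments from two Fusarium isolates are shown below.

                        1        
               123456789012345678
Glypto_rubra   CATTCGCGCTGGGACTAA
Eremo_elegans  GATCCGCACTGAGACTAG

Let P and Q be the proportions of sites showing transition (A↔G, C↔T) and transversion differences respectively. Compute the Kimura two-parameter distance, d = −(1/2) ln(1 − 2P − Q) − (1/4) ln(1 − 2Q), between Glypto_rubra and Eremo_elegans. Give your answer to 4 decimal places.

Mismatches occur at site 1 (C↔G, transversion), site 4 (T↔C, transition), site 8 (G↔A, transition), site 12 (G↔A, transition), site 18 (A↔G, transition).
Of the 5 differences, 4 transitions and 1 transversion over 18 sites: P = 4/18 = 0.222222, Q = 1/18 = 0.055556.
d = −0.5·ln(0.500000) − 0.25·ln(0.888888) = −0.5·(-0.693147) − 0.25·(-0.117784) = 0.3760.

0.3760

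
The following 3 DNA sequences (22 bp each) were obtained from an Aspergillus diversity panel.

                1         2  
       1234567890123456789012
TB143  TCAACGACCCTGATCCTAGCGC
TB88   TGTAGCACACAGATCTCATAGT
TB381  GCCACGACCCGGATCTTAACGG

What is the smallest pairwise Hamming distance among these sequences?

6

Pairwise Hamming distances:
  TB143 vs TB88: 11
  TB143 vs TB381: 6
  TB88 vs TB381: 11
The smallest is 6, between TB143 and TB381.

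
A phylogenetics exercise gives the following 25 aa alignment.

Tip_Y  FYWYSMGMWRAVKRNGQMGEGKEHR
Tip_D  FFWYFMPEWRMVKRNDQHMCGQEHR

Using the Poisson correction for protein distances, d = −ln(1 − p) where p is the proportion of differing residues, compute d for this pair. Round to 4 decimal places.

0.5108

Differing sites — 2:Y/F; 5:S/F; 7:G/P; 8:M/E; 11:A/M; 16:G/D; 18:M/H; 19:G/M; 20:E/C; 22:K/Q.
p = 10/25 = 0.400000.
d = −ln(1 − 0.400000) = −ln(0.600000) = 0.5108.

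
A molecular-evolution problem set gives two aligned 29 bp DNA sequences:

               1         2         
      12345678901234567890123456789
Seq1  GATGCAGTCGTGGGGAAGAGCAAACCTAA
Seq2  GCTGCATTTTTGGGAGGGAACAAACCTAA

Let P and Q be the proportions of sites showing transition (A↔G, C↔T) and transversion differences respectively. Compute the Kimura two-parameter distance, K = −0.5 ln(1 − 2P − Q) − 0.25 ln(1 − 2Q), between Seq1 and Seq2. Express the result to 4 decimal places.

Mismatches occur at site 2 (A→C, transversion), site 7 (G→T, transversion), site 9 (C→T, transition), site 10 (G→T, transversion), site 15 (G→A, transition), site 16 (A→G, transition), site 17 (A→G, transition), site 20 (G→A, transition).
Of the 8 differences, 5 transitions and 3 transversions over 29 sites: P = 5/29 = 0.172414, Q = 3/29 = 0.103448.
d = −0.5·ln(0.551724) − 0.25·ln(0.793104) = −0.5·(-0.594707) − 0.25·(-0.231801) = 0.3553.

0.3553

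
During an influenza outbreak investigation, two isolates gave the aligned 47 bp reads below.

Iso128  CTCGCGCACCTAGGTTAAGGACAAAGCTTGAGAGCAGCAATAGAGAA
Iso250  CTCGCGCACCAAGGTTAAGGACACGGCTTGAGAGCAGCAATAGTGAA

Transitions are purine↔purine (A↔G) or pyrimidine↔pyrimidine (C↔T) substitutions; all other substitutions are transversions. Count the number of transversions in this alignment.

Mismatches occur at site 11 (T/A, transversion), site 24 (A/C, transversion), site 25 (A/G, transition), site 44 (A/T, transversion).
Of the 4 differences, 1 transition and 3 transversions, so the answer is 3.

3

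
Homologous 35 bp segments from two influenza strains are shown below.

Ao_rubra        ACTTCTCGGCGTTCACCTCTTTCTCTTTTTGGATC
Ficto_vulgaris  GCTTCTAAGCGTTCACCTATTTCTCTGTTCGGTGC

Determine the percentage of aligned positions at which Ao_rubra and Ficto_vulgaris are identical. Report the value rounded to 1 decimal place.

Mismatches occur at site 1 (A/G), site 7 (C/A), site 8 (G/A), site 19 (C/A), site 27 (T/G), site 30 (T/C), site 33 (A/T), site 34 (T/G).
27 of the 35 sites match, so the percent identity is 27/35 × 100 = 77.1%.

77.1%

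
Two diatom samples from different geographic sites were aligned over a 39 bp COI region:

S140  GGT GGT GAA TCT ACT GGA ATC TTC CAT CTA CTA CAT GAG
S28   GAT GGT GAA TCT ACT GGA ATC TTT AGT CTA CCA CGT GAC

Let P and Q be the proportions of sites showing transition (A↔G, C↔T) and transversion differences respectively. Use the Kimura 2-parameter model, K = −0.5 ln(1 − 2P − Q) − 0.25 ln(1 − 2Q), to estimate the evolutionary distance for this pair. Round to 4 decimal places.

0.2109

Differing sites — 2:G/A (Ti); 24:C/T (Ti); 25:C/A (Tv); 26:A/G (Ti); 32:T/C (Ti); 35:A/G (Ti); 39:G/C (Tv).
Of the 7 differences, 5 transitions and 2 transversions over 39 sites: P = 5/39 = 0.128205, Q = 2/39 = 0.051282.
d = −0.5·ln(0.692308) − 0.25·ln(0.897436) = −0.5·(-0.367724) − 0.25·(-0.108213) = 0.2109.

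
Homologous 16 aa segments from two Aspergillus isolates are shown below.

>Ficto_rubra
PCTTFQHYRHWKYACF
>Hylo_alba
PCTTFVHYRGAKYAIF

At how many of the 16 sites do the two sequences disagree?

The sequences differ at positions 6 (Q/V), 10 (H/G), 11 (W/A), 15 (C/I).
That gives 4 mismatches out of 16 aligned sites, so the Hamming distance is 4.

4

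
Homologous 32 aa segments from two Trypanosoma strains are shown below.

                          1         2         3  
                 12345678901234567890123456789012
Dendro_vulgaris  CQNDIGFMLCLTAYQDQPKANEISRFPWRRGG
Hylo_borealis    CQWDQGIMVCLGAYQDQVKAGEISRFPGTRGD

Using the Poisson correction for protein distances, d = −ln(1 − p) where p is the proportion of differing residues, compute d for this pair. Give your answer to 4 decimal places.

0.3747

Differing sites — 3:N/W; 5:I/Q; 7:F/I; 9:L/V; 12:T/G; 18:P/V; 21:N/G; 28:W/G; 29:R/T; 32:G/D.
p = 10/32 = 0.312500.
d = −ln(1 − 0.312500) = −ln(0.687500) = 0.3747.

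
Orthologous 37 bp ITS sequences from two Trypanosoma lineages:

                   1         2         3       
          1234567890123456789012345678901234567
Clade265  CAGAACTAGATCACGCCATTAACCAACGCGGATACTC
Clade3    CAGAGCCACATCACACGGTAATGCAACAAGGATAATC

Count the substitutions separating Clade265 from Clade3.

12

The sequences differ at positions 5 (A/G), 7 (T/C), 9 (G/C), 15 (G/A), 17 (C/G), 18 (A/G), 20 (T/A), 22 (A/T), 23 (C/G), 28 (G/A), 29 (C/A), 35 (C/A).
That gives 12 mismatches out of 37 aligned sites, so the Hamming distance is 12.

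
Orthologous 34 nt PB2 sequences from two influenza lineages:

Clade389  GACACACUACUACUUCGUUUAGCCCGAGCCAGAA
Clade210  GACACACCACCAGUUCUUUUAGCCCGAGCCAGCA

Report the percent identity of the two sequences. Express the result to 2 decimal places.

Differing sites — 8:U/C; 11:U/C; 13:C/G; 17:G/U; 33:A/C.
29 of the 34 sites match, so the percent identity is 29/34 × 100 = 85.29%.

85.29%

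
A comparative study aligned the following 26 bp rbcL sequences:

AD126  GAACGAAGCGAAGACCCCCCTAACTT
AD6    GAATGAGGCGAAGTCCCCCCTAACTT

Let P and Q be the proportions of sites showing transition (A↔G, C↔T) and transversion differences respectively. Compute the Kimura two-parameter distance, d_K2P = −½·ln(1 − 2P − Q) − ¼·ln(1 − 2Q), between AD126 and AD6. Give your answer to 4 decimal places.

The sequences differ at positions 4 (C/T, transition), 7 (A/G, transition), 14 (A/T, transversion).
Of the 3 differences, 2 transitions and 1 transversion over 26 sites: P = 2/26 = 0.076923, Q = 1/26 = 0.038462.
d = −0.5·ln(0.807692) − 0.25·ln(0.923076) = −0.5·(-0.213574) − 0.25·(-0.080044) = 0.1268.

0.1268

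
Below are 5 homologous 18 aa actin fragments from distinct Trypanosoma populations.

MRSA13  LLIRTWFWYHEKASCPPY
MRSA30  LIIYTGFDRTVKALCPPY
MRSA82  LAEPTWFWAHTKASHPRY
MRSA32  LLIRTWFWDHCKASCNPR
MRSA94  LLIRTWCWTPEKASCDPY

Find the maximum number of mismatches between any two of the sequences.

11

Pairwise Hamming distances:
  MRSA13 vs MRSA30: 8
  MRSA13 vs MRSA82: 7
  MRSA13 vs MRSA32: 4
  MRSA13 vs MRSA94: 4
  MRSA30 vs MRSA82: 11
  MRSA30 vs MRSA32: 10
  MRSA30 vs MRSA94: 10
  MRSA82 vs MRSA32: 9
  MRSA82 vs MRSA94: 10
  MRSA32 vs MRSA94: 6
The largest is 11, between MRSA30 and MRSA82.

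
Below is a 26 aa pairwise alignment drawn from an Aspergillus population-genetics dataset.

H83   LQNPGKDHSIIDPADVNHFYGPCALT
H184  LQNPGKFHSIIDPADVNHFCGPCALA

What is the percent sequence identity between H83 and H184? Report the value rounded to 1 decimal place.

The sequences differ at positions 7 (D/F), 20 (Y/C), 26 (T/A).
23 of the 26 sites match, so the percent identity is 23/26 × 100 = 88.5%.

88.5%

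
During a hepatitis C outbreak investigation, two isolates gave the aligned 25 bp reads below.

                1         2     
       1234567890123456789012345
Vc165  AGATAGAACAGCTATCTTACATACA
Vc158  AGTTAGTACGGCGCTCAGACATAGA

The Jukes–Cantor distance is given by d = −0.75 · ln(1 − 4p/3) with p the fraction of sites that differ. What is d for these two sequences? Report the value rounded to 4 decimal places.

0.4172

Differing sites — 3:A/T; 7:A/T; 10:A/G; 13:T/G; 14:A/C; 17:T/A; 18:T/G; 24:C/G.
p = 8/25 = 0.320000.
d = −0.75 · ln(1 − (4/3)·0.320000) = −0.75 · ln(0.573333) = −0.75 · (-0.556289) = 0.4172.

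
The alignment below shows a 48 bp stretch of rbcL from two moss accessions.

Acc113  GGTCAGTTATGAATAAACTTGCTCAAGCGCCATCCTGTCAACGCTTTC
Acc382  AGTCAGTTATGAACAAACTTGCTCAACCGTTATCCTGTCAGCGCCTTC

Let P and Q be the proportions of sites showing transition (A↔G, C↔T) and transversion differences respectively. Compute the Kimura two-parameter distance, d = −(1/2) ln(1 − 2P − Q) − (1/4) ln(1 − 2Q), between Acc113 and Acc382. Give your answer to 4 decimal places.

0.1686

The sequences differ at positions 1 (G/A, transition), 14 (T/C, transition), 27 (G/C, transversion), 30 (C/T, transition), 31 (C/T, transition), 41 (A/G, transition), 45 (T/C, transition).
Of the 7 differences, 6 transitions and 1 transversion over 48 sites: P = 6/48 = 0.125000, Q = 1/48 = 0.020833.
d = −0.5·ln(0.729167) − 0.25·ln(0.958334) = −0.5·(-0.315852) − 0.25·(-0.042559) = 0.1686.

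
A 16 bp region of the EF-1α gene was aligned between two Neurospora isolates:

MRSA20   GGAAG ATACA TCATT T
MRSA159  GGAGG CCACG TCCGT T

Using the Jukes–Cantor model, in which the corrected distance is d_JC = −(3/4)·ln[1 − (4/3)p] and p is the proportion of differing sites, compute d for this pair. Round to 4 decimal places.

0.5199

Differing sites — 4:A/G; 6:A/C; 7:T/C; 10:A/G; 13:A/C; 14:T/G.
p = 6/16 = 0.375000.
d = −0.75 · ln(1 − (4/3)·0.375000) = −0.75 · ln(0.500000) = −0.75 · (-0.693147) = 0.5199.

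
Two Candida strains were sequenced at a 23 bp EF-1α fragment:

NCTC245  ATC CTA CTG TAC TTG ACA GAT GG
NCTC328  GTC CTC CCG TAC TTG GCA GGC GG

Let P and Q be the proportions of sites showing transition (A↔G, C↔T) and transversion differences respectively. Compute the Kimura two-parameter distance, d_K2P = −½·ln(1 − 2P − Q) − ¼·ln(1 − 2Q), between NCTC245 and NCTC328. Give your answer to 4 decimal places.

Mismatches occur at site 1 (A→G, transition), site 6 (A→C, transversion), site 8 (T→C, transition), site 16 (A→G, transition), site 20 (A→G, transition), site 21 (T→C, transition).
Of the 6 differences, 5 transitions and 1 transversion over 23 sites: P = 5/23 = 0.217391, Q = 1/23 = 0.043478.
d = −0.5·ln(0.521740) − 0.25·ln(0.913044) = −0.5·(-0.650586) − 0.25·(-0.090971) = 0.3480.

0.3480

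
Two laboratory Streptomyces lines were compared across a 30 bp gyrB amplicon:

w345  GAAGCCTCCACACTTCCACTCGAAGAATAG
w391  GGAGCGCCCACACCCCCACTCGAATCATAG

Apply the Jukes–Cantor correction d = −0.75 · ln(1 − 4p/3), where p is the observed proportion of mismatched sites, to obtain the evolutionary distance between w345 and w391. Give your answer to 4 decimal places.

0.2795

Differing sites — 2:A/G; 6:C/G; 7:T/C; 14:T/C; 15:T/C; 25:G/T; 26:A/C.
p = 7/30 = 0.233333.
d = −0.75 · ln(1 − (4/3)·0.233333) = −0.75 · ln(0.688889) = −0.75 · (-0.372675) = 0.2795.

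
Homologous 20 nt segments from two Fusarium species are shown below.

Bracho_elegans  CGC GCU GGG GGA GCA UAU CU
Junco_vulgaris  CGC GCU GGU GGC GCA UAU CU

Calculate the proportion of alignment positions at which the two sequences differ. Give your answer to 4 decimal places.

0.1000

The sequences differ at positions 9 (G/U), 12 (A/C).
There are 2 differences over 20 sites, so p = 2/20 = 0.1000.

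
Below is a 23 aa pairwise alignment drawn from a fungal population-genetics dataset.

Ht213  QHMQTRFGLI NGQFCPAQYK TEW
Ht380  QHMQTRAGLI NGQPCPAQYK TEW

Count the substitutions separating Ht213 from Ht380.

2

The sequences differ at positions 7 (F/A), 14 (F/P).
That gives 2 mismatches out of 23 aligned sites, so the Hamming distance is 2.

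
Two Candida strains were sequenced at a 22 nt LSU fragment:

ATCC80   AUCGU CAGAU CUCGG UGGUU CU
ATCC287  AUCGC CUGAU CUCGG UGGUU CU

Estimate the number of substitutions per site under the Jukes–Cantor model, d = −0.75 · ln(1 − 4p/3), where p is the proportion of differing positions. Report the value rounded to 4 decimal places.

0.0969

Mismatches occur at site 5 (U→C), site 7 (A→U).
p = 2/22 = 0.090909.
d = −0.75 · ln(1 − (4/3)·0.090909) = −0.75 · ln(0.878788) = −0.75 · (-0.129212) = 0.0969.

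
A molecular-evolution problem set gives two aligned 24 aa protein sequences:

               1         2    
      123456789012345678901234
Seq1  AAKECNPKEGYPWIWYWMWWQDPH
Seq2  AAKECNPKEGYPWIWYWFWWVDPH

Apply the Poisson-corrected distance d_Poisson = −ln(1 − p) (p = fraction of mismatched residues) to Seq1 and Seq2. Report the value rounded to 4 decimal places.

0.0870

Mismatches occur at site 18 (M→F), site 21 (Q→V).
p = 2/24 = 0.083333.
d = −ln(1 − 0.083333) = −ln(0.916667) = 0.0870.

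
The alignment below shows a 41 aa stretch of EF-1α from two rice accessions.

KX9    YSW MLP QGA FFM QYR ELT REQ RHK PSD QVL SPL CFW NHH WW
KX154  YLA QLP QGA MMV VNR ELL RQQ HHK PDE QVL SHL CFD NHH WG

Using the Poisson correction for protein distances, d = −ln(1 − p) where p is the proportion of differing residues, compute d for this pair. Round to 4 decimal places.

Differing sites — 2:S/L; 3:W/A; 4:M/Q; 10:F/M; 11:F/M; 12:M/V; 13:Q/V; 14:Y/N; 18:T/L; 20:E/Q; 22:R/H; 26:S/D; 27:D/E; 32:P/H; 36:W/D; 41:W/G.
p = 16/41 = 0.390244.
d = −ln(1 − 0.390244) = −ln(0.609756) = 0.4947.

0.4947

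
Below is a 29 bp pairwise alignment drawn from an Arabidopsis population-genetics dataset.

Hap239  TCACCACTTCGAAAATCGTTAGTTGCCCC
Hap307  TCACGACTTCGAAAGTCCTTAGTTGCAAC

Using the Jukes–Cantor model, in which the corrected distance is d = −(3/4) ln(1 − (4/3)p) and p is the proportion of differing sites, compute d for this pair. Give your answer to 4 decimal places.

0.1959

Differing sites — 5:C/G; 15:A/G; 18:G/C; 27:C/A; 28:C/A.
p = 5/29 = 0.172414.
d = −0.75 · ln(1 − (4/3)·0.172414) = −0.75 · ln(0.770115) = −0.75 · (-0.261215) = 0.1959.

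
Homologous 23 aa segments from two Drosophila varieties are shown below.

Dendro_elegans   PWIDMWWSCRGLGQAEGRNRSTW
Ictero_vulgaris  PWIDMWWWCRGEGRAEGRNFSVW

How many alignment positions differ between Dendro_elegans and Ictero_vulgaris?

5

The sequences differ at positions 8 (S/W), 12 (L/E), 14 (Q/R), 20 (R/F), 22 (T/V).
That gives 5 mismatches out of 23 aligned sites, so the Hamming distance is 5.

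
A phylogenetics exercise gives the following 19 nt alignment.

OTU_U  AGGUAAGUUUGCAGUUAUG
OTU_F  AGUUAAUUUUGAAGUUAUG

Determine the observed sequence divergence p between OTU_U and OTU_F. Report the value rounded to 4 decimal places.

0.1579

The sequences differ at positions 3 (G/U), 7 (G/U), 12 (C/A).
There are 3 differences over 19 sites, so p = 3/19 = 0.1579.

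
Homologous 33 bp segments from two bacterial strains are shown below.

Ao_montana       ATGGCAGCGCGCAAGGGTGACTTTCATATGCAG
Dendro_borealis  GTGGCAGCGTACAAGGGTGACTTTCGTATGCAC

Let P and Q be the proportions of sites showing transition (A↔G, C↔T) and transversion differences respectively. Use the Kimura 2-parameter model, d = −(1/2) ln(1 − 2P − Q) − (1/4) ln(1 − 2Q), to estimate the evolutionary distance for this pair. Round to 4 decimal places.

0.1749

Differing sites — 1:A/G (Ti); 10:C/T (Ti); 11:G/A (Ti); 26:A/G (Ti); 33:G/C (Tv).
Of the 5 differences, 4 transitions and 1 transversion over 33 sites: P = 4/33 = 0.121212, Q = 1/33 = 0.030303.
d = −0.5·ln(0.727273) − 0.25·ln(0.939394) = −0.5·(-0.318453) − 0.25·(-0.062520) = 0.1749.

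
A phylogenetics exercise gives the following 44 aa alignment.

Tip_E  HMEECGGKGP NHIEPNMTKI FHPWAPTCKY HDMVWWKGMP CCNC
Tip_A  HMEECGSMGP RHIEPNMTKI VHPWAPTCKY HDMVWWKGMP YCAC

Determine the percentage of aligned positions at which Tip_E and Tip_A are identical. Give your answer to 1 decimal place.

The sequences differ at positions 7 (G/S), 8 (K/M), 11 (N/R), 21 (F/V), 41 (C/Y), 43 (N/A).
38 of the 44 sites match, so the percent identity is 38/44 × 100 = 86.4%.

86.4%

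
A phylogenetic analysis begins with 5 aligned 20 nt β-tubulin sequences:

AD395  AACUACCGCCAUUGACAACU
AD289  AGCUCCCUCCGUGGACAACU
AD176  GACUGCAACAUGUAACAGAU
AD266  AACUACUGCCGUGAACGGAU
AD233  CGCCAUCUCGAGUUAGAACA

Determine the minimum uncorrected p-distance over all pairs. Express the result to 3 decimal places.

Pairwise Hamming distances:
  AD395 vs AD289: 5
  AD395 vs AD176: 10
  AD395 vs AD266: 7
  AD395 vs AD233: 10
  AD289 vs AD176: 12
  AD289 vs AD266: 8
  AD289 vs AD233: 11
  AD176 vs AD266: 9
  AD176 vs AD233: 14
  AD266 vs AD233: 16
The smallest is 5 mismatches, between AD395 and AD289; p = 5/20 = 0.250.

0.250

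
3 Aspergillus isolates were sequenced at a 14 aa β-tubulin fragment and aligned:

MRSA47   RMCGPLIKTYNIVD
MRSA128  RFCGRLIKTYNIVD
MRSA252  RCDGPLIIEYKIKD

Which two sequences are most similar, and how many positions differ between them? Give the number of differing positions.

2

Pairwise Hamming distances:
  MRSA47 vs MRSA128: 2
  MRSA47 vs MRSA252: 6
  MRSA128 vs MRSA252: 7
The smallest is 2, between MRSA47 and MRSA128.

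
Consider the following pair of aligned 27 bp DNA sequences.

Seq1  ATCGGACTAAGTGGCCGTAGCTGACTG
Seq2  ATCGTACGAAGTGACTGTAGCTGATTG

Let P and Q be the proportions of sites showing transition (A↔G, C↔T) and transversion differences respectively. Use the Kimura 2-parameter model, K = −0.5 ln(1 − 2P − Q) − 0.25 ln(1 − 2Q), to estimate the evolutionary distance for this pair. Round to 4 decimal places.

Differing sites — 5:G/T (Tv); 8:T/G (Tv); 14:G/A (Ti); 16:C/T (Ti); 25:C/T (Ti).
Of the 5 differences, 3 transitions and 2 transversions over 27 sites: P = 3/27 = 0.111111, Q = 2/27 = 0.074074.
d = −0.5·ln(0.703704) − 0.25·ln(0.851852) = −0.5·(-0.351397) − 0.25·(-0.160342) = 0.2158.

0.2158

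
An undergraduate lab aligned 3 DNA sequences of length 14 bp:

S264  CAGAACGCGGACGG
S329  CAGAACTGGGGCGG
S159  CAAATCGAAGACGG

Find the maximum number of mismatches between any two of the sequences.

Pairwise Hamming distances:
  S264 vs S329: 3
  S264 vs S159: 4
  S329 vs S159: 6
The largest is 6, between S329 and S159.

6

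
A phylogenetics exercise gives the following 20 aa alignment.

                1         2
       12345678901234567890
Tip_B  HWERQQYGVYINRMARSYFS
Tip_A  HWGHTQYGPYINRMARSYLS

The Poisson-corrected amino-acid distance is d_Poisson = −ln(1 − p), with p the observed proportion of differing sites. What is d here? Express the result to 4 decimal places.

0.2877

Mismatches occur at site 3 (E↔G), site 4 (R↔H), site 5 (Q↔T), site 9 (V↔P), site 19 (F↔L).
p = 5/20 = 0.250000.
d = −ln(1 − 0.250000) = −ln(0.750000) = 0.2877.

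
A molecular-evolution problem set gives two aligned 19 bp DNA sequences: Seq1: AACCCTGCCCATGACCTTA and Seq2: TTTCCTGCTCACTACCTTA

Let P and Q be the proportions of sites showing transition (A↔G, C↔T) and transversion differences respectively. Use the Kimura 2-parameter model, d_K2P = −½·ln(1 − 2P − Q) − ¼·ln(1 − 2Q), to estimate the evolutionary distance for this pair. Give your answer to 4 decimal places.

Differing sites — 1:A/T (Tv); 2:A/T (Tv); 3:C/T (Ti); 9:C/T (Ti); 12:T/C (Ti); 13:G/T (Tv).
Of the 6 differences, 3 transitions and 3 transversions over 19 sites: P = 3/19 = 0.157895, Q = 3/19 = 0.157895.
d = −0.5·ln(0.526315) − 0.25·ln(0.684210) = −0.5·(-0.641855) − 0.25·(-0.379490) = 0.4158.

0.4158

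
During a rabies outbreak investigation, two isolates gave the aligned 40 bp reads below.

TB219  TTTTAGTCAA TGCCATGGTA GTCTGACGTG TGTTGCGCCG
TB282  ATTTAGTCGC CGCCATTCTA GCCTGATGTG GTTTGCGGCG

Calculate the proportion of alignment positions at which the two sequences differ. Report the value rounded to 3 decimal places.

Differing sites — 1:T/A; 9:A/G; 10:A/C; 11:T/C; 17:G/T; 18:G/C; 22:T/C; 27:C/T; 31:T/G; 32:G/T; 38:C/G.
There are 11 differences over 40 sites, so p = 11/40 = 0.275.

0.275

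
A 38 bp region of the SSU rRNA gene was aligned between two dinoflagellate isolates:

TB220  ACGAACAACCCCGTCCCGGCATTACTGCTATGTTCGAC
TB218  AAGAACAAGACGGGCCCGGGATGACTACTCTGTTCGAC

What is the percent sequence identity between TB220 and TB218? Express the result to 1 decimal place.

Mismatches occur at site 2 (C→A), site 9 (C→G), site 10 (C→A), site 12 (C→G), site 14 (T→G), site 20 (C→G), site 23 (T→G), site 27 (G→A), site 30 (A→C).
29 of the 38 sites match, so the percent identity is 29/38 × 100 = 76.3%.

76.3%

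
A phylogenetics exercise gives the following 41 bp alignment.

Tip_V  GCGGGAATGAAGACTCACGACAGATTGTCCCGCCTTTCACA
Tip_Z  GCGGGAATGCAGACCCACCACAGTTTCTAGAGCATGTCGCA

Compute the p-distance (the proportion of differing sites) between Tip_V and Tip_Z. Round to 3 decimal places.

0.268

Mismatches occur at site 10 (A→C), site 15 (T→C), site 19 (G→C), site 24 (A→T), site 27 (G→C), site 29 (C→A), site 30 (C→G), site 31 (C→A), site 34 (C→A), site 36 (T→G), site 39 (A→G).
There are 11 differences over 41 sites, so p = 11/41 = 0.268.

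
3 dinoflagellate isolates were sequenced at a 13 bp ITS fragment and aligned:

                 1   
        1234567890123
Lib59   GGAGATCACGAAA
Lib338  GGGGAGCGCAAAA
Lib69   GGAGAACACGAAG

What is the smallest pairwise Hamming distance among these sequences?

2

Pairwise Hamming distances:
  Lib59 vs Lib338: 4
  Lib59 vs Lib69: 2
  Lib338 vs Lib69: 5
The smallest is 2, between Lib59 and Lib69.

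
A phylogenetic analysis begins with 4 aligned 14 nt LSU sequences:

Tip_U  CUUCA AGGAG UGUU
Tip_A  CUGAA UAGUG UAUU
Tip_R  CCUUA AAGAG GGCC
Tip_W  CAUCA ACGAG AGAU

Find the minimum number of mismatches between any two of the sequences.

Pairwise Hamming distances:
  Tip_U vs Tip_A: 6
  Tip_U vs Tip_R: 6
  Tip_U vs Tip_W: 4
  Tip_A vs Tip_R: 9
  Tip_A vs Tip_W: 9
  Tip_R vs Tip_W: 6
The smallest is 4, between Tip_U and Tip_W.

4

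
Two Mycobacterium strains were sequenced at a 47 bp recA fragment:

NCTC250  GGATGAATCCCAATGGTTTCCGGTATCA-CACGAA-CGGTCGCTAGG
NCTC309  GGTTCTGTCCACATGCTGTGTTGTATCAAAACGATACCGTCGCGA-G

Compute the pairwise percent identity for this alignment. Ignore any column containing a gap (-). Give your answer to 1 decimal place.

65.9%

Excluding the 3 gap columns leaves 44 comparable sites.
The sequences differ at positions 3 (A/T), 5 (G/C), 6 (A/T), 7 (A/G), 11 (C/A), 12 (A/C), 16 (G/C), 18 (T/G), 20 (C/G), 21 (C/T), 22 (G/T), 30 (C/A), 35 (A/T), 38 (G/C), 44 (T/G).
29 of the 44 comparable sites match, so the percent identity is 29/44 × 100 = 65.9%.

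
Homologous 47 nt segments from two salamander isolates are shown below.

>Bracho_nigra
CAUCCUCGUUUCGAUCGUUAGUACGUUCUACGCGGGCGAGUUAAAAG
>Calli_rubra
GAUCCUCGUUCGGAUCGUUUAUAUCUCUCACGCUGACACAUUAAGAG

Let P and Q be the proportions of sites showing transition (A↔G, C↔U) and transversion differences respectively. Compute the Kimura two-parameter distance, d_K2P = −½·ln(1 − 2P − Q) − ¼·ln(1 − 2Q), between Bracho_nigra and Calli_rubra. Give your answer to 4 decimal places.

The sequences differ at positions 1 (C/G, transversion), 11 (U/C, transition), 12 (C/G, transversion), 20 (A/U, transversion), 21 (G/A, transition), 24 (C/U, transition), 25 (G/C, transversion), 27 (U/C, transition), 28 (C/U, transition), 29 (U/C, transition), 34 (G/U, transversion), 36 (G/A, transition), 38 (G/A, transition), 39 (A/C, transversion), 40 (G/A, transition), 45 (A/G, transition).
Of the 16 differences, 10 transitions and 6 transversions over 47 sites: P = 10/47 = 0.212766, Q = 6/47 = 0.127660.
d = −0.5·ln(0.446808) − 0.25·ln(0.744680) = −0.5·(-0.805626) − 0.25·(-0.294801) = 0.4765.

0.4765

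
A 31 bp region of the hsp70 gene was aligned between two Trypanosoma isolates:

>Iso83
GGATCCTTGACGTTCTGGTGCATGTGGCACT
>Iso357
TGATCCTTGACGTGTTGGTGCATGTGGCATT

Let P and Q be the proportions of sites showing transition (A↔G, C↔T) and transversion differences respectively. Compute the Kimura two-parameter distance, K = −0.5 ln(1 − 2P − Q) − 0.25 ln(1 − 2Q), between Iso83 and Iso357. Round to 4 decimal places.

Differing sites — 1:G/T (Tv); 14:T/G (Tv); 15:C/T (Ti); 30:C/T (Ti).
Of the 4 differences, 2 transitions and 2 transversions over 31 sites: P = 2/31 = 0.064516, Q = 2/31 = 0.064516.
d = −0.5·ln(0.806452) − 0.25·ln(0.870968) = −0.5·(-0.215111) − 0.25·(-0.138150) = 0.1421.

0.1421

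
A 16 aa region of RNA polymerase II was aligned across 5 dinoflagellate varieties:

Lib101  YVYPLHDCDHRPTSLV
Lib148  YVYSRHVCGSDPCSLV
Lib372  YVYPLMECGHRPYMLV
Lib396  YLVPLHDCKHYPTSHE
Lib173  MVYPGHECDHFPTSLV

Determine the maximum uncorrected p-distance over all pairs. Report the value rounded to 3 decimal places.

0.688

Pairwise Hamming distances:
  Lib101 vs Lib148: 7
  Lib101 vs Lib372: 5
  Lib101 vs Lib396: 6
  Lib101 vs Lib173: 4
  Lib148 vs Lib372: 8
  Lib148 vs Lib396: 11
  Lib148 vs Lib173: 8
  Lib372 vs Lib396: 10
  Lib372 vs Lib173: 7
  Lib396 vs Lib173: 9
The largest is 11 mismatches, between Lib148 and Lib396; p = 11/16 = 0.688.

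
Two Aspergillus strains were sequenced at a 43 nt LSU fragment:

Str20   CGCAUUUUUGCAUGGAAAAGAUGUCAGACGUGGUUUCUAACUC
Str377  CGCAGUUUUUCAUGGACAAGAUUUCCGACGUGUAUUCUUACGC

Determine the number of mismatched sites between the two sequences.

9

Differing sites — 5:U/G; 10:G/U; 17:A/C; 23:G/U; 26:A/C; 33:G/U; 34:U/A; 39:A/U; 42:U/G.
That gives 9 mismatches out of 43 aligned sites, so the Hamming distance is 9.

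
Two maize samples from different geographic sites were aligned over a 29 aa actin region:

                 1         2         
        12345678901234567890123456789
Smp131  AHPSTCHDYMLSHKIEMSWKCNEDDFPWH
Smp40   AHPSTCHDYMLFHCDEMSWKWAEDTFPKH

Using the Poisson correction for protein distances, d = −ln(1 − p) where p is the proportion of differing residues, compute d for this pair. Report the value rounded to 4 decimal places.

0.2763

Differing sites — 12:S/F; 14:K/C; 15:I/D; 21:C/W; 22:N/A; 25:D/T; 28:W/K.
p = 7/29 = 0.241379.
d = −ln(1 − 0.241379) = −ln(0.758621) = 0.2763.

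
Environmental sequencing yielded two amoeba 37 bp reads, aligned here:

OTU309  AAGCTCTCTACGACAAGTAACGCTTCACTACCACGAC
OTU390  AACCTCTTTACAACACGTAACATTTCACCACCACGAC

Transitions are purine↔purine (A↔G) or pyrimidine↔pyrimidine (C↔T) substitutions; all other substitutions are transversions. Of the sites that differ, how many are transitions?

5

The sequences differ at positions 3 (G/C, transversion), 8 (C/T, transition), 12 (G/A, transition), 16 (A/C, transversion), 22 (G/A, transition), 23 (C/T, transition), 29 (T/C, transition).
Of the 7 differences, 5 transitions and 2 transversions, so the answer is 5.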